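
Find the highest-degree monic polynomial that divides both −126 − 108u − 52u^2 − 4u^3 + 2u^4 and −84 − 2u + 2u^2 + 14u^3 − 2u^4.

−21 − 11u − 5u^2 + u^3

By polynomial division,
  2u^4 − 4u^3 − 52u^2 − 108u − 126 = (−1)(−2u^4 + 14u^3 + 2u^2 − 2u − 84) + (10u^3 − 50u^2 − 110u − 210)
  −2u^4 + 14u^3 + 2u^2 − 2u − 84 = (−(1/5)u + 2/5)(10u^3 − 50u^2 − 110u − 210) + (0)
Last nonzero remainder: 10u^3 − 50u^2 − 110u − 210. Dividing through by 10 gives the monic gcd u^3 − 5u^2 − 11u − 21.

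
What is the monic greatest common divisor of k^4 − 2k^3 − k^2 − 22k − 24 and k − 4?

By polynomial division,
  k^4 − 2k^3 − k^2 − 22k − 24 = (k^3 + 2k^2 + 7k + 6)(k − 4) + (0)
The last nonzero remainder k − 4 is already monic.

k − 4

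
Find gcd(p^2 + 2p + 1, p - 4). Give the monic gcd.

1

Apply the Euclidean algorithm:
  p^2 + 2p + 1 = (p + 6)(p - 4) + (25)
  p - 4 = ((1/25)p - 4/25)(25) + (0)
The last nonzero remainder is the constant 25, so the polynomials are coprime and gcd = 1.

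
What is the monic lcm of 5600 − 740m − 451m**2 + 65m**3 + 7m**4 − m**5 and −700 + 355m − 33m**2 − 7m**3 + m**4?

22400 − 8560m − 1064m**2 + 711m**3 − 37m**4 − 11m**5 + m**6

By polynomial division,
  −m**5 + 7m**4 + 65m**3 − 451m**2 − 740m + 5600 = (−m)(m**4 − 7m**3 − 33m**2 + 355m − 700) + (32m**3 − 96m**2 − 1440m + 5600)
  m**4 − 7m**3 − 33m**2 + 355m − 700 = ((1/32)m − 1/8)(32m**3 − 96m**2 − 1440m + 5600) + (0)
Last nonzero remainder: 32m**3 − 96m**2 − 1440m + 5600. Dividing through by 32 gives the monic gcd m**3 − 3m**2 − 45m + 175.
Then lcm(f, g) = f·g / gcd(f, g); expanding and making the result monic gives the answer.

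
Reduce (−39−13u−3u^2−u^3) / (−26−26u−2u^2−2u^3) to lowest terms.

(3+u)/(2+2u)

Apply the Euclidean algorithm:
  −u^3−3u^2−13u−39 = (1/2)(−2u^3−2u^2−26u−26) + (−2u^2−26)
  −2u^3−2u^2−26u−26 = (u+1)(−2u^2−26) + (0)
Last nonzero remainder: −2u^2−26. Dividing through by −2 gives the monic gcd u^2+13.
Cancel u^2+13 from numerator and denominator to get the reduced form.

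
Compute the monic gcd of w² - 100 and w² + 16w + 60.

Apply the Euclidean algorithm:
  w² - 100 = (w² + 16w + 60) + (-16w - 160)
  w² + 16w + 60 = (-(1/16)w - 3/8)(-16w - 160) + (0)
Last nonzero remainder: -16w - 160. Dividing through by -16 gives the monic gcd w + 10.

w + 10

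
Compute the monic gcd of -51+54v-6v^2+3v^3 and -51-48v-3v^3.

17-v+v^2

By polynomial division,
  3v^3-6v^2+54v-51 = (-1)(-3v^3-48v-51) + (-6v^2+6v-102)
  -3v^3-48v-51 = ((1/2)v+1/2)(-6v^2+6v-102) + (0)
Last nonzero remainder: -6v^2+6v-102. Dividing through by -6 gives the monic gcd v^2-v+17.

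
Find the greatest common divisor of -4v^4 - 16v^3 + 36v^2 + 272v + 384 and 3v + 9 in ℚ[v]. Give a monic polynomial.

v + 3

Apply the Euclidean algorithm:
  -4v^4 - 16v^3 + 36v^2 + 272v + 384 = (-(4/3)v^3 - (4/3)v^2 + 16v + 128/3)(3v + 9) + (0)
Last nonzero remainder: 3v + 9. Dividing through by 3 gives the monic gcd v + 3.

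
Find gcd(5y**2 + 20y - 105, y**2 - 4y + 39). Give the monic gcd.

1

By polynomial division,
  5y**2 + 20y - 105 = (5)(y**2 - 4y + 39) + (40y - 300)
  y**2 - 4y + 39 = ((1/40)y + 7/80)(40y - 300) + (261/4)
  40y - 300 = ((160/261)y - 400/87)(261/4) + (0)
The last nonzero remainder is the constant 261/4, so the polynomials are coprime and gcd = 1.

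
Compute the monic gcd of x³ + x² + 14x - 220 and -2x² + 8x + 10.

Euclidean algorithm in ℚ[x]:
  x³ + x² + 14x - 220 = (-(1/2)x - 5/2)(-2x² + 8x + 10) + (39x - 195)
  -2x² + 8x + 10 = (-(2/39)x - 2/39)(39x - 195) + (0)
Last nonzero remainder: 39x - 195. Dividing through by 39 gives the monic gcd x - 5.

x - 5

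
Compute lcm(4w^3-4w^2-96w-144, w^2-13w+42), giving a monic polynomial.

w^4-8w^3-17w^2+132w+252

Apply the Euclidean algorithm:
  4w^3-4w^2-96w-144 = (4w+48)(w^2-13w+42) + (360w-2160)
  w^2-13w+42 = ((1/360)w-7/360)(360w-2160) + (0)
Last nonzero remainder: 360w-2160. Dividing through by 360 gives the monic gcd w-6.
Then lcm(f, g) = f·g / gcd(f, g); expanding and making the result monic gives the answer.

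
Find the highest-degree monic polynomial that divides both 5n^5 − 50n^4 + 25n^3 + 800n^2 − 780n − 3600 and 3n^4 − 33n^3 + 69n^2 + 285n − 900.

By polynomial division,
  5n^5 − 50n^4 + 25n^3 + 800n^2 − 780n − 3600 = ((5/3)n + 5/3)(3n^4 − 33n^3 + 69n^2 + 285n − 900) + (−35n^3 + 210n^2 + 245n − 2100)
  3n^4 − 33n^3 + 69n^2 + 285n − 900 = (−(3/35)n + 3/7)(−35n^3 + 210n^2 + 245n − 2100) + (0)
Last nonzero remainder: −35n^3 + 210n^2 + 245n − 2100. Dividing through by −35 gives the monic gcd n^3 − 6n^2 − 7n + 60.

n^3 − 6n^2 − 7n + 60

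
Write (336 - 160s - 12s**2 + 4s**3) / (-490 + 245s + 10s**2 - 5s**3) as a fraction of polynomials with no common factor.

Apply the Euclidean algorithm:
  4s**3 - 12s**2 - 160s + 336 = (-4/5)(-5s**3 + 10s**2 + 245s - 490) + (-4s**2 + 36s - 56)
  -5s**3 + 10s**2 + 245s - 490 = ((5/4)s + 35/4)(-4s**2 + 36s - 56) + (0)
Last nonzero remainder: -4s**2 + 36s - 56. Dividing through by -4 gives the monic gcd s**2 - 9s + 14.
Cancel s**2 - 9s + 14 from numerator and denominator to get the reduced form.

(-24 - 4s)/(35 + 5s)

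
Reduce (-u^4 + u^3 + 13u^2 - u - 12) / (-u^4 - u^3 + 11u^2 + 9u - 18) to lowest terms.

(u^2 - 3u - 4)/(u^2 - u - 6)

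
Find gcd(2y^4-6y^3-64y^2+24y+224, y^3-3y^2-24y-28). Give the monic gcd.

y^2-5y-14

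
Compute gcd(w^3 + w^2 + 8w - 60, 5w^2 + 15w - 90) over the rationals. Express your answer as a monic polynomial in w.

Repeated division with remainder:
  w^3 + w^2 + 8w - 60 = ((1/5)w - 2/5)(5w^2 + 15w - 90) + (32w - 96)
  5w^2 + 15w - 90 = ((5/32)w + 15/16)(32w - 96) + (0)
Last nonzero remainder: 32w - 96. Dividing through by 32 gives the monic gcd w - 3.

w - 3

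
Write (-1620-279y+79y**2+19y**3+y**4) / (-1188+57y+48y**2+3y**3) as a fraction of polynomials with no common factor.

(45+14y+y**2)/(33+3y)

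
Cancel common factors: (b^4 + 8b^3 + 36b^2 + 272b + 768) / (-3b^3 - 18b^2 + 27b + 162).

(-b^3 - 2b^2 - 24b - 128)/(3b^2 - 27)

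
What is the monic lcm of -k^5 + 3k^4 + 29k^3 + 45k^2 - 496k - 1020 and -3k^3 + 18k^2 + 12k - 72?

k^6 - 5k^5 - 23k^4 + 13k^3 + 586k^2 + 28k - 2040

By polynomial division,
  -k^5 + 3k^4 + 29k^3 + 45k^2 - 496k - 1020 = ((1/3)k^2 + k - 7/3)(-3k^3 + 18k^2 + 12k - 72) + (99k^2 - 396k - 1188)
  -3k^3 + 18k^2 + 12k - 72 = (-(1/33)k + 2/33)(99k^2 - 396k - 1188) + (0)
Last nonzero remainder: 99k^2 - 396k - 1188. Dividing through by 99 gives the monic gcd k^2 - 4k - 12.
Then lcm(f, g) = f·g / gcd(f, g); expanding and making the result monic gives the answer.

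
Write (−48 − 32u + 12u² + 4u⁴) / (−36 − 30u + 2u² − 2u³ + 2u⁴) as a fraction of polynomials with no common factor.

By polynomial division,
  4u⁴ + 12u² − 32u − 48 = (2)(2u⁴ − 2u³ + 2u² − 30u − 36) + (4u³ + 8u² + 28u + 24)
  2u⁴ − 2u³ + 2u² − 30u − 36 = ((1/2)u − 3/2)(4u³ + 8u² + 28u + 24) + (0)
Last nonzero remainder: 4u³ + 8u² + 28u + 24. Dividing through by 4 gives the monic gcd u³ + 2u² + 7u + 6.
Cancel u³ + 2u² + 7u + 6 from numerator and denominator to get the reduced form.

(−4 + 2u)/(−3 + u)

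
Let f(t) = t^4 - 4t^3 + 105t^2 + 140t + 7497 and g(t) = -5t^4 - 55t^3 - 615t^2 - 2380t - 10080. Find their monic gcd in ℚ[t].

t^2 + 7t + 63

Repeated division with remainder:
  t^4 - 4t^3 + 105t^2 + 140t + 7497 = (-1/5)(-5t^4 - 55t^3 - 615t^2 - 2380t - 10080) + (-15t^3 - 18t^2 - 336t + 5481)
  -5t^4 - 55t^3 - 615t^2 - 2380t - 10080 = ((1/3)t + 49/15)(-15t^3 - 18t^2 - 336t + 5481) + (-(2221/5)t^2 - (15547/5)t - 139923/5)
  -15t^3 - 18t^2 - 336t + 5481 = ((75/2221)t - 435/2221)(-(2221/5)t^2 - (15547/5)t - 139923/5) + (0)
Last nonzero remainder: -(2221/5)t^2 - (15547/5)t - 139923/5. Dividing through by -2221/5 gives the monic gcd t^2 + 7t + 63.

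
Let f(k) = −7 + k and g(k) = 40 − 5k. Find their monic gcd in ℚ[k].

Euclidean algorithm in ℚ[k]:
  k − 7 = (−1/5)(−5k + 40) + (1)
  −5k + 40 = (−5k + 40)(1) + (0)
The last nonzero remainder is the constant 1, so the polynomials are coprime and gcd = 1.

1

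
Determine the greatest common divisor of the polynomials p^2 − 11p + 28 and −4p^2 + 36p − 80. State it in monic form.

Apply the Euclidean algorithm:
  p^2 − 11p + 28 = (−1/4)(−4p^2 + 36p − 80) + (−2p + 8)
  −4p^2 + 36p − 80 = (2p − 10)(−2p + 8) + (0)
Last nonzero remainder: −2p + 8. Dividing through by −2 gives the monic gcd p − 4.

p − 4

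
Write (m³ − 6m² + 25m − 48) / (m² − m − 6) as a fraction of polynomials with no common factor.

By polynomial division,
  m³ − 6m² + 25m − 48 = (m − 5)(m² − m − 6) + (26m − 78)
  m² − m − 6 = ((1/26)m + 1/13)(26m − 78) + (0)
Last nonzero remainder: 26m − 78. Dividing through by 26 gives the monic gcd m − 3.
Cancel m − 3 from numerator and denominator to get the reduced form.

(m² − 3m + 16)/(m + 2)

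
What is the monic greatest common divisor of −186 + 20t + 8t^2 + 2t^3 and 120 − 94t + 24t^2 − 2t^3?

−3 + t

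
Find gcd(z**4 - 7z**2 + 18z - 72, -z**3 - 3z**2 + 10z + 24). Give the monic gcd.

Apply the Euclidean algorithm:
  z**4 - 7z**2 + 18z - 72 = (-z + 3)(-z**3 - 3z**2 + 10z + 24) + (12z**2 + 12z - 144)
  -z**3 - 3z**2 + 10z + 24 = (-(1/12)z - 1/6)(12z**2 + 12z - 144) + (0)
Last nonzero remainder: 12z**2 + 12z - 144. Dividing through by 12 gives the monic gcd z**2 + z - 12.

z**2 + z - 12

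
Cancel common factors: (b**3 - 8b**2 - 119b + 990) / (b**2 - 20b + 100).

Euclidean algorithm in ℚ[b]:
  b**3 - 8b**2 - 119b + 990 = (b + 12)(b**2 - 20b + 100) + (21b - 210)
  b**2 - 20b + 100 = ((1/21)b - 10/21)(21b - 210) + (0)
Last nonzero remainder: 21b - 210. Dividing through by 21 gives the monic gcd b - 10.
Cancel b - 10 from numerator and denominator to get the reduced form.

(b**2 + 2b - 99)/(b - 10)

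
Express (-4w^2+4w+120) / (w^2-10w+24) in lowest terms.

(-4w-20)/(w-4)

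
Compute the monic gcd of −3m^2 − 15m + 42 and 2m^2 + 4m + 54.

Repeated division with remainder:
  −3m^2 − 15m + 42 = (−3/2)(2m^2 + 4m + 54) + (−9m + 123)
  2m^2 + 4m + 54 = (−(2/9)m − 94/27)(−9m + 123) + (4340/9)
  −9m + 123 = (−(81/4340)m + 1107/4340)(4340/9) + (0)
The last nonzero remainder is the constant 4340/9, so the polynomials are coprime and gcd = 1.

1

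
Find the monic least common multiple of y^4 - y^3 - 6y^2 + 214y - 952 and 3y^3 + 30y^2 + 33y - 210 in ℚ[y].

y^6 + 2y^5 - 19y^4 + 206y^3 - 250y^2 - 4996y + 9520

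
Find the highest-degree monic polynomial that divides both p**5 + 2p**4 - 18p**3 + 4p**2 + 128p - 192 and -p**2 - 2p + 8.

p**2 + 2p - 8

Repeated division with remainder:
  p**5 + 2p**4 - 18p**3 + 4p**2 + 128p - 192 = (-p**3 + 10p - 24)(-p**2 - 2p + 8) + (0)
Last nonzero remainder: -p**2 - 2p + 8. Dividing through by -1 gives the monic gcd p**2 + 2p - 8.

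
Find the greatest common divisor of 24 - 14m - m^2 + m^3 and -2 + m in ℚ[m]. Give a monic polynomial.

Euclidean algorithm in ℚ[m]:
  m^3 - m^2 - 14m + 24 = (m^2 + m - 12)(m - 2) + (0)
The last nonzero remainder m - 2 is already monic.

-2 + m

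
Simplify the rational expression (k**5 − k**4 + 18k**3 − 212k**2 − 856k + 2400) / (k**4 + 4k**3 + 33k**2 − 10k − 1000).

Apply the Euclidean algorithm:
  k**5 − k**4 + 18k**3 − 212k**2 − 856k + 2400 = (k − 5)(k**4 + 4k**3 + 33k**2 − 10k − 1000) + (5k**3 − 37k**2 + 94k − 2600)
  k**4 + 4k**3 + 33k**2 − 10k − 1000 = ((1/5)k + 57/25)(5k**3 − 37k**2 + 94k − 2600) + ((2464/25)k**2 + (7392/25)k + 4928)
  5k**3 − 37k**2 + 94k − 2600 = ((125/2464)k − 325/616)((2464/25)k**2 + (7392/25)k + 4928) + (0)
Last nonzero remainder: (2464/25)k**2 + (7392/25)k + 4928. Dividing through by 2464/25 gives the monic gcd k**2 + 3k + 50.
Cancel k**2 + 3k + 50 from numerator and denominator to get the reduced form.

(k**3 − 4k**2 − 20k + 48)/(k**2 + k − 20)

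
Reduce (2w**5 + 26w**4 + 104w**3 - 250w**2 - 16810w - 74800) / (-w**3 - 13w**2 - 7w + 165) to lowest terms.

Repeated division with remainder:
  2w**5 + 26w**4 + 104w**3 - 250w**2 - 16810w - 74800 = (-2w**2 - 90)(-w**3 - 13w**2 - 7w + 165) + (-1090w**2 - 17440w - 59950)
  -w**3 - 13w**2 - 7w + 165 = ((1/1090)w - 3/1090)(-1090w**2 - 17440w - 59950) + (0)
Last nonzero remainder: -1090w**2 - 17440w - 59950. Dividing through by -1090 gives the monic gcd w**2 + 16w + 55.
Cancel w**2 + 16w + 55 from numerator and denominator to get the reduced form.

(-2w**3 + 6w**2 - 90w + 1360)/(w - 3)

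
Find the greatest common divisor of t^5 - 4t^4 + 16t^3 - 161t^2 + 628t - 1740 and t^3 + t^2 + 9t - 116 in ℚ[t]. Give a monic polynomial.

t^2 + 5t + 29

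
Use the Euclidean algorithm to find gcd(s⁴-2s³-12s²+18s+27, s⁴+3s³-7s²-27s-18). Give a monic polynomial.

Repeated division with remainder:
  s⁴-2s³-12s²+18s+27 = (s⁴+3s³-7s²-27s-18) + (-5s³-5s²+45s+45)
  s⁴+3s³-7s²-27s-18 = (-(1/5)s-2/5)(-5s³-5s²+45s+45) + (0)
Last nonzero remainder: -5s³-5s²+45s+45. Dividing through by -5 gives the monic gcd s³+s²-9s-9.

s³+s²-9s-9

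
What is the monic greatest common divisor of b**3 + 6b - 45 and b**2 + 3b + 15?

Euclidean algorithm in ℚ[b]:
  b**3 + 6b - 45 = (b - 3)(b**2 + 3b + 15) + (0)
The last nonzero remainder b**2 + 3b + 15 is already monic.

b**2 + 3b + 15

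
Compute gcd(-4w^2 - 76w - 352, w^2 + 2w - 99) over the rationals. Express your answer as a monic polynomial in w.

w + 11

Apply the Euclidean algorithm:
  -4w^2 - 76w - 352 = (-4)(w^2 + 2w - 99) + (-68w - 748)
  w^2 + 2w - 99 = (-(1/68)w + 9/68)(-68w - 748) + (0)
Last nonzero remainder: -68w - 748. Dividing through by -68 gives the monic gcd w + 11.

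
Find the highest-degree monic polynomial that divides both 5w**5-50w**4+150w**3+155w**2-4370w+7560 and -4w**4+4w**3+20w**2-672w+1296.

w**3-7w**2+37w-54

Euclidean algorithm in ℚ[w]:
  5w**5-50w**4+150w**3+155w**2-4370w+7560 = (-(5/4)w+45/4)(-4w**4+4w**3+20w**2-672w+1296) + (130w**3-910w**2+4810w-7020)
  -4w**4+4w**3+20w**2-672w+1296 = (-(2/65)w-12/65)(130w**3-910w**2+4810w-7020) + (0)
Last nonzero remainder: 130w**3-910w**2+4810w-7020. Dividing through by 130 gives the monic gcd w**3-7w**2+37w-54.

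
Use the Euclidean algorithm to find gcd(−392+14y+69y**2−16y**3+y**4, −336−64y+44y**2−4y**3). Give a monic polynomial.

−14−5y+y**2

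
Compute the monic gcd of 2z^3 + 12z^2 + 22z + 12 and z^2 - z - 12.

Apply the Euclidean algorithm:
  2z^3 + 12z^2 + 22z + 12 = (2z + 14)(z^2 - z - 12) + (60z + 180)
  z^2 - z - 12 = ((1/60)z - 1/15)(60z + 180) + (0)
Last nonzero remainder: 60z + 180. Dividing through by 60 gives the monic gcd z + 3.

z + 3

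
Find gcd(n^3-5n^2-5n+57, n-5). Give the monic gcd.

1

Euclidean algorithm in ℚ[n]:
  n^3-5n^2-5n+57 = (n^2-5)(n-5) + (32)
  n-5 = ((1/32)n-5/32)(32) + (0)
The last nonzero remainder is the constant 32, so the polynomials are coprime and gcd = 1.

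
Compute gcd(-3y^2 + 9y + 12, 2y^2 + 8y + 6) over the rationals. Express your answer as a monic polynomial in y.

y + 1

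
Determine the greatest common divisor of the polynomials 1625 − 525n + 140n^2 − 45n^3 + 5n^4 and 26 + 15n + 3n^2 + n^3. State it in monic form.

13 + n + n^2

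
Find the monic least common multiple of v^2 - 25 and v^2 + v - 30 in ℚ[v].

Apply the Euclidean algorithm:
  v^2 - 25 = (v^2 + v - 30) + (-v + 5)
  v^2 + v - 30 = (-v - 6)(-v + 5) + (0)
Last nonzero remainder: -v + 5. Dividing through by -1 gives the monic gcd v - 5.
Then lcm(f, g) = f·g / gcd(f, g); expanding and making the result monic gives the answer.

v^3 + 6v^2 - 25v - 150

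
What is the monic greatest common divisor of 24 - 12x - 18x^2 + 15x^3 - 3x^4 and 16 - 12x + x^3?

4 - 4x + x^2

Repeated division with remainder:
  -3x^4 + 15x^3 - 18x^2 - 12x + 24 = (-3x + 15)(x^3 - 12x + 16) + (-54x^2 + 216x - 216)
  x^3 - 12x + 16 = (-(1/54)x - 2/27)(-54x^2 + 216x - 216) + (0)
Last nonzero remainder: -54x^2 + 216x - 216. Dividing through by -54 gives the monic gcd x^2 - 4x + 4.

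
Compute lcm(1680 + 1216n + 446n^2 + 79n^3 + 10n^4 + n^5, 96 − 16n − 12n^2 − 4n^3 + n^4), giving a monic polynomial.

20160 + 1152n − 2696n^2 − 1404n^3 − 66n^4 + 11n^5 + 2n^6 + n^7

Apply the Euclidean algorithm:
  n^5 + 10n^4 + 79n^3 + 446n^2 + 1216n + 1680 = (n + 14)(n^4 − 4n^3 − 12n^2 − 16n + 96) + (147n^3 + 630n^2 + 1344n + 336)
  n^4 − 4n^3 − 12n^2 − 16n + 96 = ((1/147)n − 58/1029)(147n^3 + 630n^2 + 1344n + 336) + ((704/49)n^2 + (2816/49)n + 5632/49)
  147n^3 + 630n^2 + 1344n + 336 = ((7203/704)n + 1029/352)((704/49)n^2 + (2816/49)n + 5632/49) + (0)
Last nonzero remainder: (704/49)n^2 + (2816/49)n + 5632/49. Dividing through by 704/49 gives the monic gcd n^2 + 4n + 8.
Then lcm(f, g) = f·g / gcd(f, g); expanding and making the result monic gives the answer.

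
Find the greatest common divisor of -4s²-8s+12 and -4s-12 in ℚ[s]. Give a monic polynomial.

s+3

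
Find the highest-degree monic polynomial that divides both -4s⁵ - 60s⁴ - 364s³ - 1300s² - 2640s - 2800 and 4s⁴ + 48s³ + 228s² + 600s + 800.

By polynomial division,
  -4s⁵ - 60s⁴ - 364s³ - 1300s² - 2640s - 2800 = (-s - 3)(4s⁴ + 48s³ + 228s² + 600s + 800) + (8s³ - 16s² - 40s - 400)
  4s⁴ + 48s³ + 228s² + 600s + 800 = ((1/2)s + 7)(8s³ - 16s² - 40s - 400) + (360s² + 1080s + 3600)
  8s³ - 16s² - 40s - 400 = ((1/45)s - 1/9)(360s² + 1080s + 3600) + (0)
Last nonzero remainder: 360s² + 1080s + 3600. Dividing through by 360 gives the monic gcd s² + 3s + 10.

s² + 3s + 10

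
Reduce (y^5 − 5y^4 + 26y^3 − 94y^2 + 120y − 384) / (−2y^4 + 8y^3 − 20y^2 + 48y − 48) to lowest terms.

Repeated division with remainder:
  y^5 − 5y^4 + 26y^3 − 94y^2 + 120y − 384 = (−(1/2)y + 1/2)(−2y^4 + 8y^3 − 20y^2 + 48y − 48) + (12y^3 − 60y^2 + 72y − 360)
  −2y^4 + 8y^3 − 20y^2 + 48y − 48 = (−(1/6)y − 1/6)(12y^3 − 60y^2 + 72y − 360) + (−18y^2 − 108)
  12y^3 − 60y^2 + 72y − 360 = (−(2/3)y + 10/3)(−18y^2 − 108) + (0)
Last nonzero remainder: −18y^2 − 108. Dividing through by −18 gives the monic gcd y^2 + 6.
Cancel y^2 + 6 from numerator and denominator to get the reduced form.

(−y^3 + 5y^2 − 20y + 64)/(2y^2 − 8y + 8)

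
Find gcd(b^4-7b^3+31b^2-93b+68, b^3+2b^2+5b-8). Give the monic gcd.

b-1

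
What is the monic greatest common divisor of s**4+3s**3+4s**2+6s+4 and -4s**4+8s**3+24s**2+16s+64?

s**3+2s**2+2s+4

Repeated division with remainder:
  s**4+3s**3+4s**2+6s+4 = (-1/4)(-4s**4+8s**3+24s**2+16s+64) + (5s**3+10s**2+10s+20)
  -4s**4+8s**3+24s**2+16s+64 = (-(4/5)s+16/5)(5s**3+10s**2+10s+20) + (0)
Last nonzero remainder: 5s**3+10s**2+10s+20. Dividing through by 5 gives the monic gcd s**3+2s**2+2s+4.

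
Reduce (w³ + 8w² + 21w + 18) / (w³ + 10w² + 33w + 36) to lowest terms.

(w + 2)/(w + 4)

By polynomial division,
  w³ + 8w² + 21w + 18 = (w³ + 10w² + 33w + 36) + (-2w² - 12w - 18)
  w³ + 10w² + 33w + 36 = (-(1/2)w - 2)(-2w² - 12w - 18) + (0)
Last nonzero remainder: -2w² - 12w - 18. Dividing through by -2 gives the monic gcd w² + 6w + 9.
Cancel w² + 6w + 9 from numerator and denominator to get the reduced form.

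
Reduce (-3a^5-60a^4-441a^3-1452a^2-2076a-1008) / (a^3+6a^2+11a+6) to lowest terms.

By polynomial division,
  -3a^5-60a^4-441a^3-1452a^2-2076a-1008 = (-3a^2-42a-156)(a^3+6a^2+11a+6) + (-36a^2-108a-72)
  a^3+6a^2+11a+6 = (-(1/36)a-1/12)(-36a^2-108a-72) + (0)
Last nonzero remainder: -36a^2-108a-72. Dividing through by -36 gives the monic gcd a^2+3a+2.
Cancel a^2+3a+2 from numerator and denominator to get the reduced form.

(-3a^3-51a^2-282a-504)/(a+3)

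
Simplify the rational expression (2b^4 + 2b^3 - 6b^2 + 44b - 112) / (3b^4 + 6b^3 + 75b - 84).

(2b - 4)/(3b - 3)

Repeated division with remainder:
  2b^4 + 2b^3 - 6b^2 + 44b - 112 = (2/3)(3b^4 + 6b^3 + 75b - 84) + (-2b^3 - 6b^2 - 6b - 56)
  3b^4 + 6b^3 + 75b - 84 = (-(3/2)b + 3/2)(-2b^3 - 6b^2 - 6b - 56) + (0)
Last nonzero remainder: -2b^3 - 6b^2 - 6b - 56. Dividing through by -2 gives the monic gcd b^3 + 3b^2 + 3b + 28.
Cancel b^3 + 3b^2 + 3b + 28 from numerator and denominator to get the reduced form.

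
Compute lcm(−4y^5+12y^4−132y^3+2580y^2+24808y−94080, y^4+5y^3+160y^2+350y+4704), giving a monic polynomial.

y^7−y^6+69y^5−705y^4−6106y^3−15974y^2−213444y+987840

Repeated division with remainder:
  −4y^5+12y^4−132y^3+2580y^2+24808y−94080 = (−4y+32)(y^4+5y^3+160y^2+350y+4704) + (348y^3−1140y^2+32424y−244608)
  y^4+5y^3+160y^2+350y+4704 = ((1/348)y+20/841)(348y^3−1140y^2+32424y−244608) + ((79002/841)y^2+(237006/841)y+8848224/841)
  348y^3−1140y^2+32424y−244608 = ((48778/13167)y−43732/1881)((79002/841)y^2+(237006/841)y+8848224/841) + (0)
Last nonzero remainder: (79002/841)y^2+(237006/841)y+8848224/841. Dividing through by 79002/841 gives the monic gcd y^2+3y+112.
Then lcm(f, g) = f·g / gcd(f, g); expanding and making the result monic gives the answer.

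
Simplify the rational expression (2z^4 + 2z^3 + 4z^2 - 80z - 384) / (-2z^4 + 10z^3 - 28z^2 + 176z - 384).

(-z - 3)/(z - 3)

Repeated division with remainder:
  2z^4 + 2z^3 + 4z^2 - 80z - 384 = (-1)(-2z^4 + 10z^3 - 28z^2 + 176z - 384) + (12z^3 - 24z^2 + 96z - 768)
  -2z^4 + 10z^3 - 28z^2 + 176z - 384 = (-(1/6)z + 1/2)(12z^3 - 24z^2 + 96z - 768) + (0)
Last nonzero remainder: 12z^3 - 24z^2 + 96z - 768. Dividing through by 12 gives the monic gcd z^3 - 2z^2 + 8z - 64.
Cancel z^3 - 2z^2 + 8z - 64 from numerator and denominator to get the reduced form.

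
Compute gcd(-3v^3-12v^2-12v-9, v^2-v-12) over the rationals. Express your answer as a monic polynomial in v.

By polynomial division,
  -3v^3-12v^2-12v-9 = (-3v-15)(v^2-v-12) + (-63v-189)
  v^2-v-12 = (-(1/63)v+4/63)(-63v-189) + (0)
Last nonzero remainder: -63v-189. Dividing through by -63 gives the monic gcd v+3.

v+3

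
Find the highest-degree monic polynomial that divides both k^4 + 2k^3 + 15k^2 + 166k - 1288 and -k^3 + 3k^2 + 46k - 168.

By polynomial division,
  k^4 + 2k^3 + 15k^2 + 166k - 1288 = (-k - 5)(-k^3 + 3k^2 + 46k - 168) + (76k^2 + 228k - 2128)
  -k^3 + 3k^2 + 46k - 168 = (-(1/76)k + 3/38)(76k^2 + 228k - 2128) + (0)
Last nonzero remainder: 76k^2 + 228k - 2128. Dividing through by 76 gives the monic gcd k^2 + 3k - 28.

k^2 + 3k - 28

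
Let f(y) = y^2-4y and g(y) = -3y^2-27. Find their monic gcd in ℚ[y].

1

Euclidean algorithm in ℚ[y]:
  y^2-4y = (-1/3)(-3y^2-27) + (-4y-9)
  -3y^2-27 = ((3/4)y-27/16)(-4y-9) + (-675/16)
  -4y-9 = ((64/675)y+16/75)(-675/16) + (0)
The last nonzero remainder is the constant -675/16, so the polynomials are coprime and gcd = 1.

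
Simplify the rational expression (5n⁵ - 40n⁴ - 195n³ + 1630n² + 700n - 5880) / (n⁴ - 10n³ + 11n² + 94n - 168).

(5n³ + 5n² - 220n - 420)/(n² - n - 12)

Euclidean algorithm in ℚ[n]:
  5n⁵ - 40n⁴ - 195n³ + 1630n² + 700n - 5880 = (5n + 10)(n⁴ - 10n³ + 11n² + 94n - 168) + (-150n³ + 1050n² + 600n - 4200)
  n⁴ - 10n³ + 11n² + 94n - 168 = (-(1/150)n + 1/50)(-150n³ + 1050n² + 600n - 4200) + (-6n² + 54n - 84)
  -150n³ + 1050n² + 600n - 4200 = (25n + 50)(-6n² + 54n - 84) + (0)
Last nonzero remainder: -6n² + 54n - 84. Dividing through by -6 gives the monic gcd n² - 9n + 14.
Cancel n² - 9n + 14 from numerator and denominator to get the reduced form.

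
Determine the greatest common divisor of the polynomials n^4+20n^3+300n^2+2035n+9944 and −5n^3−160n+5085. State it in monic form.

n^2+9n+113

Repeated division with remainder:
  n^4+20n^3+300n^2+2035n+9944 = (−(1/5)n−4)(−5n^3−160n+5085) + (268n^2+2412n+30284)
  −5n^3−160n+5085 = (−(5/268)n+45/268)(268n^2+2412n+30284) + (0)
Last nonzero remainder: 268n^2+2412n+30284. Dividing through by 268 gives the monic gcd n^2+9n+113.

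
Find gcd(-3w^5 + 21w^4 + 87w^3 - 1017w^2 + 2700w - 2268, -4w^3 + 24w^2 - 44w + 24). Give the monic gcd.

By polynomial division,
  -3w^5 + 21w^4 + 87w^3 - 1017w^2 + 2700w - 2268 = ((3/4)w^2 - (3/4)w - 69/2)(-4w^3 + 24w^2 - 44w + 24) + (-240w^2 + 1200w - 1440)
  -4w^3 + 24w^2 - 44w + 24 = ((1/60)w - 1/60)(-240w^2 + 1200w - 1440) + (0)
Last nonzero remainder: -240w^2 + 1200w - 1440. Dividing through by -240 gives the monic gcd w^2 - 5w + 6.

w^2 - 5w + 6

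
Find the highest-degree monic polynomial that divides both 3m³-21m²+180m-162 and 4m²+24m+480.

1

Apply the Euclidean algorithm:
  3m³-21m²+180m-162 = ((3/4)m-39/4)(4m²+24m+480) + (54m+4518)
  4m²+24m+480 = ((2/27)m-466/81)(54m+4518) + (238252/9)
  54m+4518 = ((243/119126)m+20331/119126)(238252/9) + (0)
The last nonzero remainder is the constant 238252/9, so the polynomials are coprime and gcd = 1.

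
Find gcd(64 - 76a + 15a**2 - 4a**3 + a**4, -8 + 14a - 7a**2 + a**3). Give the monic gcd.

Repeated division with remainder:
  a**4 - 4a**3 + 15a**2 - 76a + 64 = (a + 3)(a**3 - 7a**2 + 14a - 8) + (22a**2 - 110a + 88)
  a**3 - 7a**2 + 14a - 8 = ((1/22)a - 1/11)(22a**2 - 110a + 88) + (0)
Last nonzero remainder: 22a**2 - 110a + 88. Dividing through by 22 gives the monic gcd a**2 - 5a + 4.

4 - 5a + a**2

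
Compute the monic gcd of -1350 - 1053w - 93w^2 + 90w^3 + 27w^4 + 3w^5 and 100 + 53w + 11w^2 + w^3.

Euclidean algorithm in ℚ[w]:
  3w^5 + 27w^4 + 90w^3 - 93w^2 - 1053w - 1350 = (3w^2 - 6w - 3)(w^3 + 11w^2 + 53w + 100) + (-42w^2 - 294w - 1050)
  w^3 + 11w^2 + 53w + 100 = (-(1/42)w - 2/21)(-42w^2 - 294w - 1050) + (0)
Last nonzero remainder: -42w^2 - 294w - 1050. Dividing through by -42 gives the monic gcd w^2 + 7w + 25.

25 + 7w + w^2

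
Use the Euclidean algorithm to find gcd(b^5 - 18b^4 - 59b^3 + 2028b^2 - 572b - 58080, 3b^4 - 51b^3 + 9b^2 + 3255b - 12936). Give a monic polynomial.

b^2 - 3b - 88

Euclidean algorithm in ℚ[b]:
  b^5 - 18b^4 - 59b^3 + 2028b^2 - 572b - 58080 = ((1/3)b - 1/3)(3b^4 - 51b^3 + 9b^2 + 3255b - 12936) + (-79b^3 + 946b^2 + 4825b - 62392)
  3b^4 - 51b^3 + 9b^2 + 3255b - 12936 = (-(3/79)b + 1191/6241)(-79b^3 + 946b^2 + 4825b - 62392) + ((73008/6241)b^2 - (219024/6241)b - 6424704/6241)
  -79b^3 + 946b^2 + 4825b - 62392 = (-(493039/73008)b + 4424869/73008)((73008/6241)b^2 - (219024/6241)b - 6424704/6241) + (0)
Last nonzero remainder: (73008/6241)b^2 - (219024/6241)b - 6424704/6241. Dividing through by 73008/6241 gives the monic gcd b^2 - 3b - 88.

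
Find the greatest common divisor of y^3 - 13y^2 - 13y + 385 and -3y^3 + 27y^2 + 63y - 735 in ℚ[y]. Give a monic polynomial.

By polynomial division,
  y^3 - 13y^2 - 13y + 385 = (-1/3)(-3y^3 + 27y^2 + 63y - 735) + (-4y^2 + 8y + 140)
  -3y^3 + 27y^2 + 63y - 735 = ((3/4)y - 21/4)(-4y^2 + 8y + 140) + (0)
Last nonzero remainder: -4y^2 + 8y + 140. Dividing through by -4 gives the monic gcd y^2 - 2y - 35.

y^2 - 2y - 35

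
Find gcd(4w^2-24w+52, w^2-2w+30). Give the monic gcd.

1

Apply the Euclidean algorithm:
  4w^2-24w+52 = (4)(w^2-2w+30) + (-16w-68)
  w^2-2w+30 = (-(1/16)w+25/64)(-16w-68) + (905/16)
  -16w-68 = (-(256/905)w-1088/905)(905/16) + (0)
The last nonzero remainder is the constant 905/16, so the polynomials are coprime and gcd = 1.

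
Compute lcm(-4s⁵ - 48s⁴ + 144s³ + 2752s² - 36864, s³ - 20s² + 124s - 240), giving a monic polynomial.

Repeated division with remainder:
  -4s⁵ - 48s⁴ + 144s³ + 2752s² - 36864 = (-4s² - 128s - 1920)(s³ - 20s² + 124s - 240) + (-20736s² + 207360s - 497664)
  s³ - 20s² + 124s - 240 = (-(1/20736)s + 5/10368)(-20736s² + 207360s - 497664) + (0)
Last nonzero remainder: -20736s² + 207360s - 497664. Dividing through by -20736 gives the monic gcd s² - 10s + 24.
Then lcm(f, g) = f·g / gcd(f, g); expanding and making the result monic gives the answer.

s⁶ + 2s⁵ - 156s⁴ - 328s³ + 6880s² + 9216s - 92160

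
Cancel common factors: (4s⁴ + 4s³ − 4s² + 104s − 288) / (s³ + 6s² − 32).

Repeated division with remainder:
  4s⁴ + 4s³ − 4s² + 104s − 288 = (4s − 20)(s³ + 6s² − 32) + (116s² + 232s − 928)
  s³ + 6s² − 32 = ((1/116)s + 1/29)(116s² + 232s − 928) + (0)
Last nonzero remainder: 116s² + 232s − 928. Dividing through by 116 gives the monic gcd s² + 2s − 8.
Cancel s² + 2s − 8 from numerator and denominator to get the reduced form.

(4s² − 4s + 36)/(s + 4)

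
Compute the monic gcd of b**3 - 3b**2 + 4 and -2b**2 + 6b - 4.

b - 2

Repeated division with remainder:
  b**3 - 3b**2 + 4 = (-(1/2)b)(-2b**2 + 6b - 4) + (-2b + 4)
  -2b**2 + 6b - 4 = (b - 1)(-2b + 4) + (0)
Last nonzero remainder: -2b + 4. Dividing through by -2 gives the monic gcd b - 2.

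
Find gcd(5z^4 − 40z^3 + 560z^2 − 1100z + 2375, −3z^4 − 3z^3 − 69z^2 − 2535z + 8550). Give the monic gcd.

z^2 − 6z + 95

By polynomial division,
  5z^4 − 40z^3 + 560z^2 − 1100z + 2375 = (−5/3)(−3z^4 − 3z^3 − 69z^2 − 2535z + 8550) + (−45z^3 + 445z^2 − 5325z + 16625)
  −3z^4 − 3z^3 − 69z^2 − 2535z + 8550 = ((1/15)z + 98/135)(−45z^3 + 445z^2 − 5325z + 16625) + (−(1000/27)z^2 + (2000/9)z − 95000/27)
  −45z^3 + 445z^2 − 5325z + 16625 = ((243/200)z − 189/40)(−(1000/27)z^2 + (2000/9)z − 95000/27) + (0)
Last nonzero remainder: −(1000/27)z^2 + (2000/9)z − 95000/27. Dividing through by −1000/27 gives the monic gcd z^2 − 6z + 95.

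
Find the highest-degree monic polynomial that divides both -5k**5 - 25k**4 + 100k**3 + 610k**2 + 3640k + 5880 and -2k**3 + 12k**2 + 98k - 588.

k**2 + k - 42

Apply the Euclidean algorithm:
  -5k**5 - 25k**4 + 100k**3 + 610k**2 + 3640k + 5880 = ((5/2)k**2 + (55/2)k + 475/2)(-2k**3 + 12k**2 + 98k - 588) + (-3465k**2 - 3465k + 145530)
  -2k**3 + 12k**2 + 98k - 588 = ((2/3465)k - 2/495)(-3465k**2 - 3465k + 145530) + (0)
Last nonzero remainder: -3465k**2 - 3465k + 145530. Dividing through by -3465 gives the monic gcd k**2 + k - 42.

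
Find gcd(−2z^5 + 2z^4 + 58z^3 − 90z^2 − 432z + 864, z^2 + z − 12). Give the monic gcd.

z^2 + z − 12

By polynomial division,
  −2z^5 + 2z^4 + 58z^3 − 90z^2 − 432z + 864 = (−2z^3 + 4z^2 + 30z − 72)(z^2 + z − 12) + (0)
The last nonzero remainder z^2 + z − 12 is already monic.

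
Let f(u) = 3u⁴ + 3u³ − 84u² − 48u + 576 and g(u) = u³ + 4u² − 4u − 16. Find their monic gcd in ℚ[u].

u + 4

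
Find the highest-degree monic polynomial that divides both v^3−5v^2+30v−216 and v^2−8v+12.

v−6

By polynomial division,
  v^3−5v^2+30v−216 = (v+3)(v^2−8v+12) + (42v−252)
  v^2−8v+12 = ((1/42)v−1/21)(42v−252) + (0)
Last nonzero remainder: 42v−252. Dividing through by 42 gives the monic gcd v−6.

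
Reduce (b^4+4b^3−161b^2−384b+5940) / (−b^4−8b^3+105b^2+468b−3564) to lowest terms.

(−b+10)/(b−6)

Euclidean algorithm in ℚ[b]:
  b^4+4b^3−161b^2−384b+5940 = (−1)(−b^4−8b^3+105b^2+468b−3564) + (−4b^3−56b^2+84b+2376)
  −b^4−8b^3+105b^2+468b−3564 = ((1/4)b−3/2)(−4b^3−56b^2+84b+2376) + (0)
Last nonzero remainder: −4b^3−56b^2+84b+2376. Dividing through by −4 gives the monic gcd b^3+14b^2−21b−594.
Cancel b^3+14b^2−21b−594 from numerator and denominator to get the reduced form.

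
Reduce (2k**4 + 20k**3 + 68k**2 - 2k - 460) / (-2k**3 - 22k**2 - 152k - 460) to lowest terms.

(-k**3 - 5k**2 - 9k + 46)/(k**2 + 6k + 46)

Repeated division with remainder:
  2k**4 + 20k**3 + 68k**2 - 2k - 460 = (-k + 1)(-2k**3 - 22k**2 - 152k - 460) + (-62k**2 - 310k)
  -2k**3 - 22k**2 - 152k - 460 = ((1/31)k + 6/31)(-62k**2 - 310k) + (-92k - 460)
  -62k**2 - 310k = ((31/46)k)(-92k - 460) + (0)
Last nonzero remainder: -92k - 460. Dividing through by -92 gives the monic gcd k + 5.
Cancel k + 5 from numerator and denominator to get the reduced form.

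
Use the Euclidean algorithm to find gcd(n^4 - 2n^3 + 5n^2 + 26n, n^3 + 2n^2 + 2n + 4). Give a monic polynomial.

n + 2

Apply the Euclidean algorithm:
  n^4 - 2n^3 + 5n^2 + 26n = (n - 4)(n^3 + 2n^2 + 2n + 4) + (11n^2 + 30n + 16)
  n^3 + 2n^2 + 2n + 4 = ((1/11)n - 8/121)(11n^2 + 30n + 16) + ((306/121)n + 612/121)
  11n^2 + 30n + 16 = ((1331/306)n + 484/153)((306/121)n + 612/121) + (0)
Last nonzero remainder: (306/121)n + 612/121. Dividing through by 306/121 gives the monic gcd n + 2.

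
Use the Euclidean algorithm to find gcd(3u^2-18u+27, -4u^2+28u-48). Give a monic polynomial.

u-3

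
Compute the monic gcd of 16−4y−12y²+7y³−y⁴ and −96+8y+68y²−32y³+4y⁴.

By polynomial division,
  −y⁴+7y³−12y²−4y+16 = (−1/4)(4y⁴−32y³+68y²+8y−96) + (−y³+5y²−2y−8)
  4y⁴−32y³+68y²+8y−96 = (−4y+12)(−y³+5y²−2y−8) + (0)
Last nonzero remainder: −y³+5y²−2y−8. Dividing through by −1 gives the monic gcd y³−5y²+2y+8.

8+2y−5y²+y³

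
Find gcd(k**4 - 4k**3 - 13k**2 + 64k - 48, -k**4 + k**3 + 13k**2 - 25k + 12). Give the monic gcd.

By polynomial division,
  k**4 - 4k**3 - 13k**2 + 64k - 48 = (-1)(-k**4 + k**3 + 13k**2 - 25k + 12) + (-3k**3 + 39k - 36)
  -k**4 + k**3 + 13k**2 - 25k + 12 = ((1/3)k - 1/3)(-3k**3 + 39k - 36) + (0)
Last nonzero remainder: -3k**3 + 39k - 36. Dividing through by -3 gives the monic gcd k**3 - 13k + 12.

k**3 - 13k + 12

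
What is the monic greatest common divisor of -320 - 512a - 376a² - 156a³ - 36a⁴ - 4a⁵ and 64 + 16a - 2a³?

8 + 4a + a²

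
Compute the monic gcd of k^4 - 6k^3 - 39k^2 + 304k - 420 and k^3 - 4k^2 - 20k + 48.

Apply the Euclidean algorithm:
  k^4 - 6k^3 - 39k^2 + 304k - 420 = (k - 2)(k^3 - 4k^2 - 20k + 48) + (-27k^2 + 216k - 324)
  k^3 - 4k^2 - 20k + 48 = (-(1/27)k - 4/27)(-27k^2 + 216k - 324) + (0)
Last nonzero remainder: -27k^2 + 216k - 324. Dividing through by -27 gives the monic gcd k^2 - 8k + 12.

k^2 - 8k + 12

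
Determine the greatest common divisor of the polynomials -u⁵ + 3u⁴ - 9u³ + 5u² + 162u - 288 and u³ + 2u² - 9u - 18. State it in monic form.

Euclidean algorithm in ℚ[u]:
  -u⁵ + 3u⁴ - 9u³ + 5u² + 162u - 288 = (-u² + 5u - 28)(u³ + 2u² - 9u - 18) + (88u² - 792)
  u³ + 2u² - 9u - 18 = ((1/88)u + 1/44)(88u² - 792) + (0)
Last nonzero remainder: 88u² - 792. Dividing through by 88 gives the monic gcd u² - 9.

u² - 9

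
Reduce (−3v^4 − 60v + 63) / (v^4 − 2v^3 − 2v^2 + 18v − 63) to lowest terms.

Euclidean algorithm in ℚ[v]:
  −3v^4 − 60v + 63 = (−3)(v^4 − 2v^3 − 2v^2 + 18v − 63) + (−6v^3 − 6v^2 − 6v − 126)
  v^4 − 2v^3 − 2v^2 + 18v − 63 = (−(1/6)v + 1/2)(−6v^3 − 6v^2 − 6v − 126) + (0)
Last nonzero remainder: −6v^3 − 6v^2 − 6v − 126. Dividing through by −6 gives the monic gcd v^3 + v^2 + v + 21.
Cancel v^3 + v^2 + v + 21 from numerator and denominator to get the reduced form.

(−3v + 3)/(v − 3)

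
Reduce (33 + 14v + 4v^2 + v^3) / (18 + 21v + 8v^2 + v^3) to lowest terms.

Euclidean algorithm in ℚ[v]:
  v^3 + 4v^2 + 14v + 33 = (v^3 + 8v^2 + 21v + 18) + (−4v^2 − 7v + 15)
  v^3 + 8v^2 + 21v + 18 = (−(1/4)v − 25/16)(−4v^2 − 7v + 15) + ((221/16)v + 663/16)
  −4v^2 − 7v + 15 = (−(64/221)v + 80/221)((221/16)v + 663/16) + (0)
Last nonzero remainder: (221/16)v + 663/16. Dividing through by 221/16 gives the monic gcd v + 3.
Cancel v + 3 from numerator and denominator to get the reduced form.

(11 + v + v^2)/(6 + 5v + v^2)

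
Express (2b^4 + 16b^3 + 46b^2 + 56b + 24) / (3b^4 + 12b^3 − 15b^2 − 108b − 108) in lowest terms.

(2b + 2)/(3b − 9)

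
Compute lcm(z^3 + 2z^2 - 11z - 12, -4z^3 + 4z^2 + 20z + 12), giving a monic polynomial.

z^4 + 3z^3 - 9z^2 - 23z - 12

Euclidean algorithm in ℚ[z]:
  z^3 + 2z^2 - 11z - 12 = (-1/4)(-4z^3 + 4z^2 + 20z + 12) + (3z^2 - 6z - 9)
  -4z^3 + 4z^2 + 20z + 12 = (-(4/3)z - 4/3)(3z^2 - 6z - 9) + (0)
Last nonzero remainder: 3z^2 - 6z - 9. Dividing through by 3 gives the monic gcd z^2 - 2z - 3.
Then lcm(f, g) = f·g / gcd(f, g); expanding and making the result monic gives the answer.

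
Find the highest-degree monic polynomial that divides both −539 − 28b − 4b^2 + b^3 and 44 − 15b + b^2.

−11 + b

Euclidean algorithm in ℚ[b]:
  b^3 − 4b^2 − 28b − 539 = (b + 11)(b^2 − 15b + 44) + (93b − 1023)
  b^2 − 15b + 44 = ((1/93)b − 4/93)(93b − 1023) + (0)
Last nonzero remainder: 93b − 1023. Dividing through by 93 gives the monic gcd b − 11.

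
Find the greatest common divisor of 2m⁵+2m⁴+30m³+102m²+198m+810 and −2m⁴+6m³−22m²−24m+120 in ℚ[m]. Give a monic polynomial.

By polynomial division,
  2m⁵+2m⁴+30m³+102m²+198m+810 = (−m−4)(−2m⁴+6m³−22m²−24m+120) + (32m³−10m²+222m+1290)
  −2m⁴+6m³−22m²−24m+120 = (−(1/16)m+43/256)(32m³−10m²+222m+1290) + (−(825/128)m²+(2475/128)m−12375/128)
  32m³−10m²+222m+1290 = (−(4096/825)m−11008/825)(−(825/128)m²+(2475/128)m−12375/128) + (0)
Last nonzero remainder: −(825/128)m²+(2475/128)m−12375/128. Dividing through by −825/128 gives the monic gcd m²−3m+15.

m²−3m+15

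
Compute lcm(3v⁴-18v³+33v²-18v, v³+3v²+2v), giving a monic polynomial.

Euclidean algorithm in ℚ[v]:
  3v⁴-18v³+33v²-18v = (3v-27)(v³+3v²+2v) + (108v²+36v)
  v³+3v²+2v = ((1/108)v+2/81)(108v²+36v) + ((10/9)v)
  108v²+36v = ((486/5)v+162/5)((10/9)v) + (0)
Last nonzero remainder: (10/9)v. Dividing through by 10/9 gives the monic gcd v.
Then lcm(f, g) = f·g / gcd(f, g); expanding and making the result monic gives the answer.

v⁶-3v⁵-5v⁴+15v³+4v²-12v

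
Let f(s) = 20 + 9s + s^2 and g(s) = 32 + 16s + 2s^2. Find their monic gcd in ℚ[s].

4 + s

By polynomial division,
  s^2 + 9s + 20 = (1/2)(2s^2 + 16s + 32) + (s + 4)
  2s^2 + 16s + 32 = (2s + 8)(s + 4) + (0)
The last nonzero remainder s + 4 is already monic.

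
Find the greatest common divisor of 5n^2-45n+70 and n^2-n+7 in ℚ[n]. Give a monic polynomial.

Apply the Euclidean algorithm:
  5n^2-45n+70 = (5)(n^2-n+7) + (-40n+35)
  n^2-n+7 = (-(1/40)n+1/320)(-40n+35) + (441/64)
  -40n+35 = (-(2560/441)n+320/63)(441/64) + (0)
The last nonzero remainder is the constant 441/64, so the polynomials are coprime and gcd = 1.

1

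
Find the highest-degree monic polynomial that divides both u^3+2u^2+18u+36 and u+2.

Euclidean algorithm in ℚ[u]:
  u^3+2u^2+18u+36 = (u^2+18)(u+2) + (0)
The last nonzero remainder u+2 is already monic.

u+2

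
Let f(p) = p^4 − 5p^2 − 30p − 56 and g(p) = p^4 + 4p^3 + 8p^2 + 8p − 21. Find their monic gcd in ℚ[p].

Euclidean algorithm in ℚ[p]:
  p^4 − 5p^2 − 30p − 56 = (p^4 + 4p^3 + 8p^2 + 8p − 21) + (−4p^3 − 13p^2 − 38p − 35)
  p^4 + 4p^3 + 8p^2 + 8p − 21 = (−(1/4)p − 3/16)(−4p^3 − 13p^2 − 38p − 35) + (−(63/16)p^2 − (63/8)p − 441/16)
  −4p^3 − 13p^2 − 38p − 35 = ((64/63)p + 80/63)(−(63/16)p^2 − (63/8)p − 441/16) + (0)
Last nonzero remainder: −(63/16)p^2 − (63/8)p − 441/16. Dividing through by −63/16 gives the monic gcd p^2 + 2p + 7.

p^2 + 2p + 7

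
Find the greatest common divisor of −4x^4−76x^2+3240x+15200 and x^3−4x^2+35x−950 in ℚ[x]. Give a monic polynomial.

Repeated division with remainder:
  −4x^4−76x^2+3240x+15200 = (−4x−16)(x^3−4x^2+35x−950) + (0)
The last nonzero remainder x^3−4x^2+35x−950 is already monic.

x^3−4x^2+35x−950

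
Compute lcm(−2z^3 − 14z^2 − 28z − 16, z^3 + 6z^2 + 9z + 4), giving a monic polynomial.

Euclidean algorithm in ℚ[z]:
  −2z^3 − 14z^2 − 28z − 16 = (−2)(z^3 + 6z^2 + 9z + 4) + (−2z^2 − 10z − 8)
  z^3 + 6z^2 + 9z + 4 = (−(1/2)z − 1/2)(−2z^2 − 10z − 8) + (0)
Last nonzero remainder: −2z^2 − 10z − 8. Dividing through by −2 gives the monic gcd z^2 + 5z + 4.
Then lcm(f, g) = f·g / gcd(f, g); expanding and making the result monic gives the answer.

z^4 + 8z^3 + 21z^2 + 22z + 8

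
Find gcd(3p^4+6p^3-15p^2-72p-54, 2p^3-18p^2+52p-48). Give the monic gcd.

Repeated division with remainder:
  3p^4+6p^3-15p^2-72p-54 = ((3/2)p+33/2)(2p^3-18p^2+52p-48) + (204p^2-858p+738)
  2p^3-18p^2+52p-48 = ((1/102)p-163/3468)(204p^2-858p+738) + ((2565/578)p-7695/578)
  204p^2-858p+738 = ((39304/855)p-47396/855)((2565/578)p-7695/578) + (0)
Last nonzero remainder: (2565/578)p-7695/578. Dividing through by 2565/578 gives the monic gcd p-3.

p-3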